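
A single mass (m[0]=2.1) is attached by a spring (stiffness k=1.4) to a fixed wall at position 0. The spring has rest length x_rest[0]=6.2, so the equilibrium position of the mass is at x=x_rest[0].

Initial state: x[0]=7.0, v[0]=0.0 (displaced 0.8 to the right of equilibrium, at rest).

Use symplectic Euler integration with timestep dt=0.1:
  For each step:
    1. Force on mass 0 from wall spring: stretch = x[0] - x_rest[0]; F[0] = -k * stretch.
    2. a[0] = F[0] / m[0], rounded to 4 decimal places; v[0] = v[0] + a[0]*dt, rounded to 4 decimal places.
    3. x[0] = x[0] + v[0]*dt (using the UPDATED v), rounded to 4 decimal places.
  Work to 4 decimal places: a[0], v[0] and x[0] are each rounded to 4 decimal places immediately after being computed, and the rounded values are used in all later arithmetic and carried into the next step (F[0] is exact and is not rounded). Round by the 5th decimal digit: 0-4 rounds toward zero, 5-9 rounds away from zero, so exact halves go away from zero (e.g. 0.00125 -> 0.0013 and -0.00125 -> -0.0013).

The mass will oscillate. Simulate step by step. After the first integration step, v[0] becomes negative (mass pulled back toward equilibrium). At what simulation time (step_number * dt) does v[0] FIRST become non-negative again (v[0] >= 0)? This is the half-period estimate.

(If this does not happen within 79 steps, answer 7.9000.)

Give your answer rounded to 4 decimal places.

Answer: 3.9000

Derivation:
Step 0: x=[7.0000] v=[0.0000]
Step 1: x=[6.9947] v=[-0.0533]
Step 2: x=[6.9841] v=[-0.1063]
Step 3: x=[6.9682] v=[-0.1586]
Step 4: x=[6.9472] v=[-0.2098]
Step 5: x=[6.9212] v=[-0.2596]
Step 6: x=[6.8904] v=[-0.3077]
Step 7: x=[6.8550] v=[-0.3537]
Step 8: x=[6.8153] v=[-0.3974]
Step 9: x=[6.7715] v=[-0.4384]
Step 10: x=[6.7239] v=[-0.4765]
Step 11: x=[6.6728] v=[-0.5114]
Step 12: x=[6.6185] v=[-0.5429]
Step 13: x=[6.5614] v=[-0.5708]
Step 14: x=[6.5019] v=[-0.5949]
Step 15: x=[6.4404] v=[-0.6150]
Step 16: x=[6.3773] v=[-0.6310]
Step 17: x=[6.3130] v=[-0.6428]
Step 18: x=[6.2480] v=[-0.6503]
Step 19: x=[6.1827] v=[-0.6535]
Step 20: x=[6.1175] v=[-0.6524]
Step 21: x=[6.0528] v=[-0.6469]
Step 22: x=[5.9891] v=[-0.6371]
Step 23: x=[5.9268] v=[-0.6230]
Step 24: x=[5.8663] v=[-0.6048]
Step 25: x=[5.8080] v=[-0.5826]
Step 26: x=[5.7524] v=[-0.5565]
Step 27: x=[5.6997] v=[-0.5267]
Step 28: x=[5.6504] v=[-0.4934]
Step 29: x=[5.6047] v=[-0.4568]
Step 30: x=[5.5630] v=[-0.4171]
Step 31: x=[5.5255] v=[-0.3746]
Step 32: x=[5.4925] v=[-0.3296]
Step 33: x=[5.4643] v=[-0.2824]
Step 34: x=[5.4410] v=[-0.2334]
Step 35: x=[5.4227] v=[-0.1828]
Step 36: x=[5.4096] v=[-0.1310]
Step 37: x=[5.4018] v=[-0.0783]
Step 38: x=[5.3993] v=[-0.0251]
Step 39: x=[5.4021] v=[0.0283]
First v>=0 after going negative at step 39, time=3.9000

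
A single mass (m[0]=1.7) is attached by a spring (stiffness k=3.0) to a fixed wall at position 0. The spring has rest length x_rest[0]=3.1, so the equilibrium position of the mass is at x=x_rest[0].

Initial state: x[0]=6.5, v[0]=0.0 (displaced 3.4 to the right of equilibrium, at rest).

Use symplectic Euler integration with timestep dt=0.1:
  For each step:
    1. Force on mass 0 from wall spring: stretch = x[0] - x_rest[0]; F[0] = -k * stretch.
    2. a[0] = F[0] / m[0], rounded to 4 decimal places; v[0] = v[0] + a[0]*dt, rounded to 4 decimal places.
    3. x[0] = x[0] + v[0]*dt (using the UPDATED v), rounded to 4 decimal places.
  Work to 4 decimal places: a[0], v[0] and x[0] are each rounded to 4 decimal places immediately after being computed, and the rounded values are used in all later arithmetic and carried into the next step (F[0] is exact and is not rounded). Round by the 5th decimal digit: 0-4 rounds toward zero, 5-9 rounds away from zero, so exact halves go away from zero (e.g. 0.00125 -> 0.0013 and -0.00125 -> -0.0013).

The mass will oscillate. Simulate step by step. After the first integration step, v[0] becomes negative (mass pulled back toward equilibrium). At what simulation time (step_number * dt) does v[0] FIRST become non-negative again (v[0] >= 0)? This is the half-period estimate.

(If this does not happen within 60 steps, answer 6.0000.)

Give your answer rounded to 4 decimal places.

Step 0: x=[6.5000] v=[0.0000]
Step 1: x=[6.4400] v=[-0.6000]
Step 2: x=[6.3211] v=[-1.1894]
Step 3: x=[6.1453] v=[-1.7578]
Step 4: x=[5.9158] v=[-2.2952]
Step 5: x=[5.6366] v=[-2.7921]
Step 6: x=[5.3126] v=[-3.2397]
Step 7: x=[4.9496] v=[-3.6302]
Step 8: x=[4.5539] v=[-3.9566]
Step 9: x=[4.1326] v=[-4.2132]
Step 10: x=[3.6931] v=[-4.3954]
Step 11: x=[3.2431] v=[-4.5001]
Step 12: x=[2.7906] v=[-4.5254]
Step 13: x=[2.3435] v=[-4.4708]
Step 14: x=[1.9098] v=[-4.3373]
Step 15: x=[1.4971] v=[-4.1273]
Step 16: x=[1.1127] v=[-3.8444]
Step 17: x=[0.7633] v=[-3.4937]
Step 18: x=[0.4552] v=[-3.0813]
Step 19: x=[0.1937] v=[-2.6146]
Step 20: x=[-0.0165] v=[-2.1017]
Step 21: x=[-0.1717] v=[-1.5517]
Step 22: x=[-0.2691] v=[-0.9743]
Step 23: x=[-0.3071] v=[-0.3798]
Step 24: x=[-0.2850] v=[0.2215]
First v>=0 after going negative at step 24, time=2.4000

Answer: 2.4000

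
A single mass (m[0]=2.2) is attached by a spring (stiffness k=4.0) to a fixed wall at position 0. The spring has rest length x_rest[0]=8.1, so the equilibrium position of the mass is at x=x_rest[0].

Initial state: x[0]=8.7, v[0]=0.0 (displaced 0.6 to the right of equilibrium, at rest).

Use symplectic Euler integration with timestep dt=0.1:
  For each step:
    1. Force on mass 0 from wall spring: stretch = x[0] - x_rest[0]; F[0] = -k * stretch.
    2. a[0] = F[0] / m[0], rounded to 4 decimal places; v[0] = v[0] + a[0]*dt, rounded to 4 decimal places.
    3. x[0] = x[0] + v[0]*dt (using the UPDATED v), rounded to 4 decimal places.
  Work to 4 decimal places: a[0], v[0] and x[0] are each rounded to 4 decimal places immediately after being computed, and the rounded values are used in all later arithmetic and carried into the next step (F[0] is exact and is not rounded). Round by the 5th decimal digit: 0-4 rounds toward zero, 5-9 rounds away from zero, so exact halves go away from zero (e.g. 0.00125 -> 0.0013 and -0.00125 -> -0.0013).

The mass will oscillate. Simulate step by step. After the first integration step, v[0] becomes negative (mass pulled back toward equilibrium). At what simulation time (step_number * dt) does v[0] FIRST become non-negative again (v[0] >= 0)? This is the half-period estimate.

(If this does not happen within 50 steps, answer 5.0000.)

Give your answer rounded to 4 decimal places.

Step 0: x=[8.7000] v=[0.0000]
Step 1: x=[8.6891] v=[-0.1091]
Step 2: x=[8.6675] v=[-0.2162]
Step 3: x=[8.6356] v=[-0.3194]
Step 4: x=[8.5939] v=[-0.4168]
Step 5: x=[8.5432] v=[-0.5066]
Step 6: x=[8.4845] v=[-0.5872]
Step 7: x=[8.4188] v=[-0.6571]
Step 8: x=[8.3473] v=[-0.7151]
Step 9: x=[8.2713] v=[-0.7601]
Step 10: x=[8.1922] v=[-0.7913]
Step 11: x=[8.1114] v=[-0.8081]
Step 12: x=[8.0304] v=[-0.8102]
Step 13: x=[7.9506] v=[-0.7976]
Step 14: x=[7.8736] v=[-0.7704]
Step 15: x=[7.8007] v=[-0.7292]
Step 16: x=[7.7332] v=[-0.6748]
Step 17: x=[7.6724] v=[-0.6081]
Step 18: x=[7.6194] v=[-0.5304]
Step 19: x=[7.5751] v=[-0.4430]
Step 20: x=[7.5403] v=[-0.3476]
Step 21: x=[7.5157] v=[-0.2458]
Step 22: x=[7.5017] v=[-0.1396]
Step 23: x=[7.4986] v=[-0.0308]
Step 24: x=[7.5065] v=[0.0786]
First v>=0 after going negative at step 24, time=2.4000

Answer: 2.4000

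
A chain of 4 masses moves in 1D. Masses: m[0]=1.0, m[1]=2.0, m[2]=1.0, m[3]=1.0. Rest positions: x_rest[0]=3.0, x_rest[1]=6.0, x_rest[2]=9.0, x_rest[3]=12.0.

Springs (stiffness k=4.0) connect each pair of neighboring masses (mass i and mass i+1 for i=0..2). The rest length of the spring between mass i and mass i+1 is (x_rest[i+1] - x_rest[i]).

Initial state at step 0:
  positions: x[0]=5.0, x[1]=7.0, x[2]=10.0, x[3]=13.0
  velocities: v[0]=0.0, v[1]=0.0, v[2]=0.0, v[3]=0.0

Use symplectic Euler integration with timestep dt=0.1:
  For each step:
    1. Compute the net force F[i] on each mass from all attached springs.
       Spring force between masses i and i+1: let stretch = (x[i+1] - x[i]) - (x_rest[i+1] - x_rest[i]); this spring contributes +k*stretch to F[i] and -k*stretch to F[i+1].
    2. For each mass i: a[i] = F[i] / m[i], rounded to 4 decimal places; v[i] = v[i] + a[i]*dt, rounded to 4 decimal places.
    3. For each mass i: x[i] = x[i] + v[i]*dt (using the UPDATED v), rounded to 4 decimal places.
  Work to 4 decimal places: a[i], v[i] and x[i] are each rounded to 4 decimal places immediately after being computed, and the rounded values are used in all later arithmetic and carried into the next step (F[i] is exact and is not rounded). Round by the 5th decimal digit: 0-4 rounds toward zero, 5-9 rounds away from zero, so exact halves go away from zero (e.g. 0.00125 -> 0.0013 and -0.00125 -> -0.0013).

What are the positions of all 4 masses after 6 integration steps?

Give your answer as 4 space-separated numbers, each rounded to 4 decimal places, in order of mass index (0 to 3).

Answer: 4.3151 7.3183 10.0459 13.0024

Derivation:
Step 0: x=[5.0000 7.0000 10.0000 13.0000] v=[0.0000 0.0000 0.0000 0.0000]
Step 1: x=[4.9600 7.0200 10.0000 13.0000] v=[-0.4000 0.2000 0.0000 0.0000]
Step 2: x=[4.8824 7.0584 10.0008 13.0000] v=[-0.7760 0.3840 0.0080 0.0000]
Step 3: x=[4.7718 7.1121 10.0039 13.0000] v=[-1.1056 0.5373 0.0307 0.0003]
Step 4: x=[4.6349 7.1769 10.0111 13.0002] v=[-1.3695 0.6476 0.0724 0.0019]
Step 5: x=[4.4796 7.2475 10.0245 13.0008] v=[-1.5527 0.7060 0.1344 0.0063]
Step 6: x=[4.3151 7.3183 10.0459 13.0024] v=[-1.6455 0.7078 0.2141 0.0158]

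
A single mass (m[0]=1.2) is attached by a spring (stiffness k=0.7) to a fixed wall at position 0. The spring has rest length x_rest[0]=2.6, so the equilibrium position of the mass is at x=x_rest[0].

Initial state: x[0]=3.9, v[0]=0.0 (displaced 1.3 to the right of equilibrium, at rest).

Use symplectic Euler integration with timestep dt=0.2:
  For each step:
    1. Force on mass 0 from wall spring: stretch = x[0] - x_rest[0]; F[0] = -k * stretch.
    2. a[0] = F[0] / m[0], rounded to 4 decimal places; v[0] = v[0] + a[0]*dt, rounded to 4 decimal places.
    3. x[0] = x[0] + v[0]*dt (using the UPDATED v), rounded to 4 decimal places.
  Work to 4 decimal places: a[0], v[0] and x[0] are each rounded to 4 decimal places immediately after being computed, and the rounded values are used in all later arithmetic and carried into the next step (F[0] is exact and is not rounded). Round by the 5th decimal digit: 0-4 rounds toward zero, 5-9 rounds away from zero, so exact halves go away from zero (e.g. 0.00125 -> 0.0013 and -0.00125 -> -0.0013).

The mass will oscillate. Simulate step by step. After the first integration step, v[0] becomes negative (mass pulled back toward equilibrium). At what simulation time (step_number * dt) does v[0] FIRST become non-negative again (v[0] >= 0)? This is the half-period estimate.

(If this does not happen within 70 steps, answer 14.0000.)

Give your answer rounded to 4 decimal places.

Answer: 4.2000

Derivation:
Step 0: x=[3.9000] v=[0.0000]
Step 1: x=[3.8697] v=[-0.1517]
Step 2: x=[3.8097] v=[-0.2998]
Step 3: x=[3.7215] v=[-0.4409]
Step 4: x=[3.6072] v=[-0.5717]
Step 5: x=[3.4694] v=[-0.6892]
Step 6: x=[3.3113] v=[-0.7906]
Step 7: x=[3.1366] v=[-0.8736]
Step 8: x=[2.9494] v=[-0.9362]
Step 9: x=[2.7540] v=[-0.9770]
Step 10: x=[2.5550] v=[-0.9950]
Step 11: x=[2.3571] v=[-0.9897]
Step 12: x=[2.1648] v=[-0.9614]
Step 13: x=[1.9827] v=[-0.9106]
Step 14: x=[1.8150] v=[-0.8386]
Step 15: x=[1.6656] v=[-0.7470]
Step 16: x=[1.5380] v=[-0.6380]
Step 17: x=[1.4352] v=[-0.5141]
Step 18: x=[1.3596] v=[-0.3782]
Step 19: x=[1.3129] v=[-0.2335]
Step 20: x=[1.2962] v=[-0.0833]
Step 21: x=[1.3100] v=[0.0688]
First v>=0 after going negative at step 21, time=4.2000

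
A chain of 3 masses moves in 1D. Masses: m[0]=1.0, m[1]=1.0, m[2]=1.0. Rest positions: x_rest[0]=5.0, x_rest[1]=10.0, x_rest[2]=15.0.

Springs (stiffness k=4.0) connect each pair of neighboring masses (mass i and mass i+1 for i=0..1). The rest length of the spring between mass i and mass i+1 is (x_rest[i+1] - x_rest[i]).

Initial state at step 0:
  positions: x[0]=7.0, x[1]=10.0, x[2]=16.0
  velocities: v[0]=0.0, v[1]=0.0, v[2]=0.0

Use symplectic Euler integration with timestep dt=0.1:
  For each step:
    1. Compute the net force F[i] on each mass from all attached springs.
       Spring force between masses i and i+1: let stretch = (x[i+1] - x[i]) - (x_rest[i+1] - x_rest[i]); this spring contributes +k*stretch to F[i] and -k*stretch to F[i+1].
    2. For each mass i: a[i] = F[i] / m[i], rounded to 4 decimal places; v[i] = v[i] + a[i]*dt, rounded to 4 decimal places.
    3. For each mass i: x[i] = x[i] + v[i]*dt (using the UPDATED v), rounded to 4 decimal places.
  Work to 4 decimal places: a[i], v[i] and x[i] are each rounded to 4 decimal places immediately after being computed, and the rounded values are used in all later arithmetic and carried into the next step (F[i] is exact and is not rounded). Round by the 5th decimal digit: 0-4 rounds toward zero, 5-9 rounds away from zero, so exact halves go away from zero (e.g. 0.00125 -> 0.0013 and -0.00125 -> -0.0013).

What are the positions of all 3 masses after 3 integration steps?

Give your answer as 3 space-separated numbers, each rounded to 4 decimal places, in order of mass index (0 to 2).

Answer: 6.5591 10.6497 15.7912

Derivation:
Step 0: x=[7.0000 10.0000 16.0000] v=[0.0000 0.0000 0.0000]
Step 1: x=[6.9200 10.1200 15.9600] v=[-0.8000 1.2000 -0.4000]
Step 2: x=[6.7680 10.3456 15.8864] v=[-1.5200 2.2560 -0.7360]
Step 3: x=[6.5591 10.6497 15.7912] v=[-2.0890 3.0413 -0.9523]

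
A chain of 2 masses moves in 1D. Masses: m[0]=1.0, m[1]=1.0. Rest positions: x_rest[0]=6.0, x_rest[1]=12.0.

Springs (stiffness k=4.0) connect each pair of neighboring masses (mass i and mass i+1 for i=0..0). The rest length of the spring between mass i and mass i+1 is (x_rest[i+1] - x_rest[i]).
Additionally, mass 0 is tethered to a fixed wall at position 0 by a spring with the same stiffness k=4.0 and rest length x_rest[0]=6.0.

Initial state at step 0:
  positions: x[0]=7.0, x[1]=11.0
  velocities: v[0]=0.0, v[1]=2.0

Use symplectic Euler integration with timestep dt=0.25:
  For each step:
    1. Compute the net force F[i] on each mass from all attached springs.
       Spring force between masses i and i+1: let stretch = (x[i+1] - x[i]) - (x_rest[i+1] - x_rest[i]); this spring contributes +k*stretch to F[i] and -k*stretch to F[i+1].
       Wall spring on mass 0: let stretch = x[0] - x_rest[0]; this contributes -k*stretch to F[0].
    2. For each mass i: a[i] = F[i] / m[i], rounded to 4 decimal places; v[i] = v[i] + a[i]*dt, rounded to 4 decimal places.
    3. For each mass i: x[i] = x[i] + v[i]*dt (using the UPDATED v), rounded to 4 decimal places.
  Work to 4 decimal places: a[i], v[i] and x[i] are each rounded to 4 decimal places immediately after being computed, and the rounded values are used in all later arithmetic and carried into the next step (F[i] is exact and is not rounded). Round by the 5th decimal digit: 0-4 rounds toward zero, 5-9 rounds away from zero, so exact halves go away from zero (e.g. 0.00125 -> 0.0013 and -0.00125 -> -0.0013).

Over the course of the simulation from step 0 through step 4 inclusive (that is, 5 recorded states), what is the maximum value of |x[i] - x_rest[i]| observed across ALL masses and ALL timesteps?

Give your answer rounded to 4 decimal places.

Step 0: x=[7.0000 11.0000] v=[0.0000 2.0000]
Step 1: x=[6.2500 12.0000] v=[-3.0000 4.0000]
Step 2: x=[5.3750 13.0625] v=[-3.5000 4.2500]
Step 3: x=[5.0781 13.7031] v=[-1.1875 2.5625]
Step 4: x=[5.6680 13.6875] v=[2.3594 -0.0625]
Max displacement = 1.7031

Answer: 1.7031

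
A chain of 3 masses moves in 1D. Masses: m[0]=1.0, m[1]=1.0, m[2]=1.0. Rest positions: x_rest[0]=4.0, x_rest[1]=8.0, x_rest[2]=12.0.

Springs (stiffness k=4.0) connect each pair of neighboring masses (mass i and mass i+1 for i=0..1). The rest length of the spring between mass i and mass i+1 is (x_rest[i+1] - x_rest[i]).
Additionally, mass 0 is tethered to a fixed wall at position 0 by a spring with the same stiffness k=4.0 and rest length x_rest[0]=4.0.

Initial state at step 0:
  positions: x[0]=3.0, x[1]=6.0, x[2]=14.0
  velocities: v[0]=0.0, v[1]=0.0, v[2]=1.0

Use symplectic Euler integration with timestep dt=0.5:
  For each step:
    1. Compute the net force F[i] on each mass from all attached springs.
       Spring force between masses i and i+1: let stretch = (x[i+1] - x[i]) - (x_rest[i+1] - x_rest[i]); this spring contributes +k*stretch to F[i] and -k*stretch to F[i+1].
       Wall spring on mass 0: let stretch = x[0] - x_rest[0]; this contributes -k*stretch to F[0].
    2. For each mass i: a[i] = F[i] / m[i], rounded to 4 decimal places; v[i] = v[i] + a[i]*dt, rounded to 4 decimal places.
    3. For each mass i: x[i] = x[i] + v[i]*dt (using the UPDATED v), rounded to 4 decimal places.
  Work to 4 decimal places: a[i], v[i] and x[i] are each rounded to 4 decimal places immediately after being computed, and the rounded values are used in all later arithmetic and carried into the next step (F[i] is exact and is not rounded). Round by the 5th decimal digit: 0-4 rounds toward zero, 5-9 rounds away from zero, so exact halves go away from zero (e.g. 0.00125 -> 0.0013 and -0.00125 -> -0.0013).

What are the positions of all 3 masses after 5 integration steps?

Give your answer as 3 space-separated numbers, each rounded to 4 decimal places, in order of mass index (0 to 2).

Answer: 5.0000 5.5000 14.5000

Derivation:
Step 0: x=[3.0000 6.0000 14.0000] v=[0.0000 0.0000 1.0000]
Step 1: x=[3.0000 11.0000 10.5000] v=[0.0000 10.0000 -7.0000]
Step 2: x=[8.0000 7.5000 11.5000] v=[10.0000 -7.0000 2.0000]
Step 3: x=[4.5000 8.5000 12.5000] v=[-7.0000 2.0000 2.0000]
Step 4: x=[0.5000 9.5000 13.5000] v=[-8.0000 2.0000 2.0000]
Step 5: x=[5.0000 5.5000 14.5000] v=[9.0000 -8.0000 2.0000]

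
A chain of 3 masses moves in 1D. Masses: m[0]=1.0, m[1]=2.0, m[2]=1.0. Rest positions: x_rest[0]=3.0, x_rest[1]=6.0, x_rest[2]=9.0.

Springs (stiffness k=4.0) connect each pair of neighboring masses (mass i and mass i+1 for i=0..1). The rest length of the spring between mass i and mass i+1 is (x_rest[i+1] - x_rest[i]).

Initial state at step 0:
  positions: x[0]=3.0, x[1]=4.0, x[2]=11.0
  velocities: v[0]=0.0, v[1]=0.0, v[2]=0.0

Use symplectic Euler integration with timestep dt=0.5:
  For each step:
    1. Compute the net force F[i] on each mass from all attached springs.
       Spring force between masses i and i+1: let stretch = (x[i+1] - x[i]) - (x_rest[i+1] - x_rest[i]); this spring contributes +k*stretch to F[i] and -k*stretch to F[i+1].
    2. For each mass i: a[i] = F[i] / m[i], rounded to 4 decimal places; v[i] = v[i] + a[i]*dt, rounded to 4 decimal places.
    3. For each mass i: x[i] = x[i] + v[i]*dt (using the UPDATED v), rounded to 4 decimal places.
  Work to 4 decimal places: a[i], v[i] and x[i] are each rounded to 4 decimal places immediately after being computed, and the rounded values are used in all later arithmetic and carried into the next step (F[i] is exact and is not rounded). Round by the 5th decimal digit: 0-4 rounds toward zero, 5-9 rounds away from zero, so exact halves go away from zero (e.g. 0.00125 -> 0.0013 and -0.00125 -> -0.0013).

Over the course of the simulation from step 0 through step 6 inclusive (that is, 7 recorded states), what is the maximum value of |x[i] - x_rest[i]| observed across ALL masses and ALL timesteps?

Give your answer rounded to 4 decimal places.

Answer: 3.0000

Derivation:
Step 0: x=[3.0000 4.0000 11.0000] v=[0.0000 0.0000 0.0000]
Step 1: x=[1.0000 7.0000 7.0000] v=[-4.0000 6.0000 -8.0000]
Step 2: x=[2.0000 7.0000 6.0000] v=[2.0000 0.0000 -2.0000]
Step 3: x=[5.0000 4.0000 9.0000] v=[6.0000 -6.0000 6.0000]
Step 4: x=[4.0000 4.0000 10.0000] v=[-2.0000 0.0000 2.0000]
Step 5: x=[0.0000 7.0000 8.0000] v=[-8.0000 6.0000 -4.0000]
Step 6: x=[0.0000 7.0000 8.0000] v=[0.0000 0.0000 0.0000]
Max displacement = 3.0000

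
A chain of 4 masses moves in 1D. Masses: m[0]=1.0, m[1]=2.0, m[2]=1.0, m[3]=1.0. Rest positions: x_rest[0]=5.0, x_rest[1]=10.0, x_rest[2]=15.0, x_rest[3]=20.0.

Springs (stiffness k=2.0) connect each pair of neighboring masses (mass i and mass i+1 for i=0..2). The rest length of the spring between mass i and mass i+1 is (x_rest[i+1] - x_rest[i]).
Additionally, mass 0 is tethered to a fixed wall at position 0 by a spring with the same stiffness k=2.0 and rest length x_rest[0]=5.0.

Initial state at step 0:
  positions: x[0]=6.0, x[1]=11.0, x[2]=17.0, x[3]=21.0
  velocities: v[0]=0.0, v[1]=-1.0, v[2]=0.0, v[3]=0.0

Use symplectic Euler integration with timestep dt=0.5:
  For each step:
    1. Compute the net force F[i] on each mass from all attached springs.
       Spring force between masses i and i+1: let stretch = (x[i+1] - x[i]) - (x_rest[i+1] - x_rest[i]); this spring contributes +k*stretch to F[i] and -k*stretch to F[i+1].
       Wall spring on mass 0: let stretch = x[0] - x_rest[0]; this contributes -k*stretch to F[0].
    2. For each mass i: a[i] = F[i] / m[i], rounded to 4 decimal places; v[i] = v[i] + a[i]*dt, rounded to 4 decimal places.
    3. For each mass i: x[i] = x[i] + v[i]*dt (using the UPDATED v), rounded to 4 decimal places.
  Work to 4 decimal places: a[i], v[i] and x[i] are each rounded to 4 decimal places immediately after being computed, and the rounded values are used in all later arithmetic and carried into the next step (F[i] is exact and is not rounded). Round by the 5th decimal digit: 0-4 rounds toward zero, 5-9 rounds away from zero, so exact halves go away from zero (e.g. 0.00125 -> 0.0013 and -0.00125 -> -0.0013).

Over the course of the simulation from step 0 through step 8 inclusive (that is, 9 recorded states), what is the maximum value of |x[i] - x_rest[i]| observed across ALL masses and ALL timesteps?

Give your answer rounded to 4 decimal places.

Answer: 2.0652

Derivation:
Step 0: x=[6.0000 11.0000 17.0000 21.0000] v=[0.0000 -1.0000 0.0000 0.0000]
Step 1: x=[5.5000 10.7500 16.0000 21.5000] v=[-1.0000 -0.5000 -2.0000 1.0000]
Step 2: x=[4.8750 10.5000 15.1250 21.7500] v=[-1.2500 -0.5000 -1.7500 0.5000]
Step 3: x=[4.6250 10.0000 15.2500 21.1875] v=[-0.5000 -1.0000 0.2500 -1.1250]
Step 4: x=[4.7500 9.4688 15.7188 20.1563] v=[0.2500 -1.0625 0.9375 -2.0625]
Step 5: x=[4.8594 9.3204 15.2813 19.4063] v=[0.2188 -0.2969 -0.8750 -1.5000]
Step 6: x=[4.7696 9.5470 13.9259 19.0938] v=[-0.1796 0.4531 -2.7109 -0.6250]
Step 7: x=[4.6837 9.6740 12.9650 18.6974] v=[-0.1718 0.2539 -1.9219 -0.7929]
Step 8: x=[4.7511 9.3761 13.2248 17.9348] v=[0.1348 -0.5958 0.5195 -1.5253]
Max displacement = 2.0652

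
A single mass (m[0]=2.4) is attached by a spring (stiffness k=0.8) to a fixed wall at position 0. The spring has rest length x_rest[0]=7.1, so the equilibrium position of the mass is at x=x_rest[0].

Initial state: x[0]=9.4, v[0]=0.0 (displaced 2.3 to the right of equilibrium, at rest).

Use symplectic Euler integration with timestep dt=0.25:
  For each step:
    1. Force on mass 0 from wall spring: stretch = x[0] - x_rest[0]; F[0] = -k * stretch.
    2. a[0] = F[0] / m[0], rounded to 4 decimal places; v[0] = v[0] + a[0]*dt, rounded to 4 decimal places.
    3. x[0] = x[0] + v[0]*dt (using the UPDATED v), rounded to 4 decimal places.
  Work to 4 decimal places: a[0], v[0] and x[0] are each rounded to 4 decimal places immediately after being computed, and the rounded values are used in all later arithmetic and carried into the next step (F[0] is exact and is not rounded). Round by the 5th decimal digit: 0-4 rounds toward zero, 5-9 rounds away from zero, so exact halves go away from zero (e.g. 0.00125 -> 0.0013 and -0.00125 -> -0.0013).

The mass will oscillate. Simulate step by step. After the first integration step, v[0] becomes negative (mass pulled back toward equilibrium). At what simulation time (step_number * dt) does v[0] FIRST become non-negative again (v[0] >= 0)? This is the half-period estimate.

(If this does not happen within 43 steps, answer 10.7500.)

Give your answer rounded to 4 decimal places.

Answer: 5.5000

Derivation:
Step 0: x=[9.4000] v=[0.0000]
Step 1: x=[9.3521] v=[-0.1917]
Step 2: x=[9.2573] v=[-0.3794]
Step 3: x=[9.1175] v=[-0.5592]
Step 4: x=[8.9357] v=[-0.7273]
Step 5: x=[8.7156] v=[-0.8803]
Step 6: x=[8.4619] v=[-1.0149]
Step 7: x=[8.1798] v=[-1.1284]
Step 8: x=[7.8752] v=[-1.2184]
Step 9: x=[7.5545] v=[-1.2830]
Step 10: x=[7.2243] v=[-1.3209]
Step 11: x=[6.8915] v=[-1.3313]
Step 12: x=[6.5630] v=[-1.3139]
Step 13: x=[6.2457] v=[-1.2692]
Step 14: x=[5.9462] v=[-1.1980]
Step 15: x=[5.6707] v=[-1.1019]
Step 16: x=[5.4250] v=[-0.9828]
Step 17: x=[5.2142] v=[-0.8432]
Step 18: x=[5.0427] v=[-0.6861]
Step 19: x=[4.9140] v=[-0.5147]
Step 20: x=[4.8309] v=[-0.3325]
Step 21: x=[4.7951] v=[-0.1434]
Step 22: x=[4.8073] v=[0.0487]
First v>=0 after going negative at step 22, time=5.5000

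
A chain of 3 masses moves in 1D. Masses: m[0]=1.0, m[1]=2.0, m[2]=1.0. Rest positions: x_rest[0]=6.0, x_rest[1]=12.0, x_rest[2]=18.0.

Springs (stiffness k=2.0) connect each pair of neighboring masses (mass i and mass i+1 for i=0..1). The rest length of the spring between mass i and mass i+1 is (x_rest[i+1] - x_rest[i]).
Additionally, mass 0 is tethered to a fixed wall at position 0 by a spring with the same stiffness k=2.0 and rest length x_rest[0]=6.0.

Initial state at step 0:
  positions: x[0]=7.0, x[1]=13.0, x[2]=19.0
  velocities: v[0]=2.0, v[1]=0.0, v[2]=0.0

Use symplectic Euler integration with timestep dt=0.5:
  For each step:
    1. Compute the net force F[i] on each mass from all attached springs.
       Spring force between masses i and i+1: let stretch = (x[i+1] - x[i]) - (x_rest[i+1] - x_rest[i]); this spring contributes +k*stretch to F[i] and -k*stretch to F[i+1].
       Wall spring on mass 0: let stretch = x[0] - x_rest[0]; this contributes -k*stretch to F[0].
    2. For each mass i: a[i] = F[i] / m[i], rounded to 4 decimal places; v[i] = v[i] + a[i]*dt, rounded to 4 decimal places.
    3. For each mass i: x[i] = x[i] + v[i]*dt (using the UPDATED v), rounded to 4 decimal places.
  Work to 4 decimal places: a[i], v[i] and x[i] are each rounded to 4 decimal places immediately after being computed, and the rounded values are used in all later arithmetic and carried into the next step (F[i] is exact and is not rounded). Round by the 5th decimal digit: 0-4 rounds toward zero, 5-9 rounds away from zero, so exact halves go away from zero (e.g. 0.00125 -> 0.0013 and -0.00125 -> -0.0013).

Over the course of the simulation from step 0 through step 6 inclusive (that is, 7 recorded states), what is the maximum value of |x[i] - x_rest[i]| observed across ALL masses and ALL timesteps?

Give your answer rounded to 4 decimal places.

Answer: 1.5000

Derivation:
Step 0: x=[7.0000 13.0000 19.0000] v=[2.0000 0.0000 0.0000]
Step 1: x=[7.5000 13.0000 19.0000] v=[1.0000 0.0000 0.0000]
Step 2: x=[7.0000 13.1250 19.0000] v=[-1.0000 0.2500 0.0000]
Step 3: x=[6.0625 13.1875 19.0625] v=[-1.8750 0.1250 0.1250]
Step 4: x=[5.6563 12.9375 19.1875] v=[-0.8125 -0.5000 0.2500]
Step 5: x=[6.0625 12.4297 19.1875] v=[0.8124 -1.0156 0.0000]
Step 6: x=[6.6211 12.0196 18.8086] v=[1.1171 -0.8203 -0.7578]
Max displacement = 1.5000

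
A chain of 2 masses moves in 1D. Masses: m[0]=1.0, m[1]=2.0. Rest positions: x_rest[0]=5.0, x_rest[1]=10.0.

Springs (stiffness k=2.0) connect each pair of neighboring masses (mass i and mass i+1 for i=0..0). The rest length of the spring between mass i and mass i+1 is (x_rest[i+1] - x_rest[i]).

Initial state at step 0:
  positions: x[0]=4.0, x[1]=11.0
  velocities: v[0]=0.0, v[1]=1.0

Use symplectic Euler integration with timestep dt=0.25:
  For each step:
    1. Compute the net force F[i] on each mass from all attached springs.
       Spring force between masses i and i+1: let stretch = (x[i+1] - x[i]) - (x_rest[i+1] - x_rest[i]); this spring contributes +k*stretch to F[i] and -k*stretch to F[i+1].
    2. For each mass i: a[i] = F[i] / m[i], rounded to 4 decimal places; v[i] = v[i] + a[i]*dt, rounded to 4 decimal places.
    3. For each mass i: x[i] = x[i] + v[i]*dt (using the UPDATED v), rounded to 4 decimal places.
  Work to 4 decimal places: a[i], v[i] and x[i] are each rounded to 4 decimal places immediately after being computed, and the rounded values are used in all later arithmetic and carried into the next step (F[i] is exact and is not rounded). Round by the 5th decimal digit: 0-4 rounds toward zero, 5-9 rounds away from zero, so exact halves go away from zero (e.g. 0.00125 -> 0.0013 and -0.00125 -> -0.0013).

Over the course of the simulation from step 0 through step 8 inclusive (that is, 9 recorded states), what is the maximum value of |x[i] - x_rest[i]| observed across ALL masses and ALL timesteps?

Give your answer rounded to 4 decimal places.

Answer: 2.9530

Derivation:
Step 0: x=[4.0000 11.0000] v=[0.0000 1.0000]
Step 1: x=[4.2500 11.1250] v=[1.0000 0.5000]
Step 2: x=[4.7344 11.1328] v=[1.9375 0.0313]
Step 3: x=[5.3936 11.0532] v=[2.6367 -0.3183]
Step 4: x=[6.1352 10.9324] v=[2.9665 -0.4832]
Step 5: x=[6.8515 10.8243] v=[2.8651 -0.4325]
Step 6: x=[7.4394 10.7804] v=[2.3515 -0.1757]
Step 7: x=[7.8199 10.8402] v=[1.5220 0.2391]
Step 8: x=[7.9530 11.0237] v=[0.5322 0.7340]
Max displacement = 2.9530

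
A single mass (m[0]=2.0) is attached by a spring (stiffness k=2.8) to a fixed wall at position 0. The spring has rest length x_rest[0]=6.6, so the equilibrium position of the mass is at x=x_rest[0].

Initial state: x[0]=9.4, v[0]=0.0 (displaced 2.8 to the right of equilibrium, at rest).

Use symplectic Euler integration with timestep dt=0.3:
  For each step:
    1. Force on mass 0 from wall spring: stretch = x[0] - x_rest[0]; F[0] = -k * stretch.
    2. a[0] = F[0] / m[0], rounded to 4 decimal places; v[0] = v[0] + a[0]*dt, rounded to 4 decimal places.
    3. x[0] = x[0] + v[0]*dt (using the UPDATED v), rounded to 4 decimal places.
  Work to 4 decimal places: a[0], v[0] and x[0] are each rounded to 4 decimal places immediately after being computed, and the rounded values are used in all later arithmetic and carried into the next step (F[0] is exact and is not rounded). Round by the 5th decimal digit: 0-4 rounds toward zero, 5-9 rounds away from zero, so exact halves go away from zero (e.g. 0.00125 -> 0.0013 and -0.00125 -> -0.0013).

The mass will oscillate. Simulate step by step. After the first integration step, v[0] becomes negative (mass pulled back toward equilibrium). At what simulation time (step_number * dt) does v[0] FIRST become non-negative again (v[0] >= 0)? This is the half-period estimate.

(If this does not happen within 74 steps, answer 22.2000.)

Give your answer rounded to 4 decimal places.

Step 0: x=[9.4000] v=[0.0000]
Step 1: x=[9.0472] v=[-1.1760]
Step 2: x=[8.3861] v=[-2.2038]
Step 3: x=[7.4999] v=[-2.9540]
Step 4: x=[6.5003] v=[-3.3320]
Step 5: x=[5.5133] v=[-3.2901]
Step 6: x=[4.6632] v=[-2.8337]
Step 7: x=[4.0571] v=[-2.0203]
Step 8: x=[3.7714] v=[-0.9523]
Step 9: x=[3.8421] v=[0.2357]
First v>=0 after going negative at step 9, time=2.7000

Answer: 2.7000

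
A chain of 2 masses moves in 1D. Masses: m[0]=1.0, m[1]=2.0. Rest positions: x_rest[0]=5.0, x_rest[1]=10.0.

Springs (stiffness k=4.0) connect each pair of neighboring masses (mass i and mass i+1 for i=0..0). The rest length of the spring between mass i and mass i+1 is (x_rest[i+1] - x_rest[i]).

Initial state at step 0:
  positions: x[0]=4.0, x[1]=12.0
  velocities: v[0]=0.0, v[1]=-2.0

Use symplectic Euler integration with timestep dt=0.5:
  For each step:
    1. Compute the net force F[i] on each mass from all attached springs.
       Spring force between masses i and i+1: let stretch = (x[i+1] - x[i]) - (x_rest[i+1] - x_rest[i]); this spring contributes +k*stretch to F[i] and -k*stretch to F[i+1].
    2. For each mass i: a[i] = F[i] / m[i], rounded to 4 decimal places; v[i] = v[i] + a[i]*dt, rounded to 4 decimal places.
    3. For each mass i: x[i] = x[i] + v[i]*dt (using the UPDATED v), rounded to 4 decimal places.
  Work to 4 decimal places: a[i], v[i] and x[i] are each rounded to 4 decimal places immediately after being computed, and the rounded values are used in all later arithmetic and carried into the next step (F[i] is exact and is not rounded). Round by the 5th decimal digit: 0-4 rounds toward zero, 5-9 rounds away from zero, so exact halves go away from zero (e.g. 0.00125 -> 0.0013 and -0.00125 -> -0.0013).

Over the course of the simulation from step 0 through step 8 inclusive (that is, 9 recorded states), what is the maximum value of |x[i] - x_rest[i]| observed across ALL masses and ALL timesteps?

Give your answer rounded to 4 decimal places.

Step 0: x=[4.0000 12.0000] v=[0.0000 -2.0000]
Step 1: x=[7.0000 9.5000] v=[6.0000 -5.0000]
Step 2: x=[7.5000 8.2500] v=[1.0000 -2.5000]
Step 3: x=[3.7500 9.1250] v=[-7.5000 1.7500]
Step 4: x=[0.3750 9.8125] v=[-6.7500 1.3750]
Step 5: x=[1.4375 8.2813] v=[2.1250 -3.0625]
Step 6: x=[4.3438 5.8282] v=[5.8126 -4.9063]
Step 7: x=[3.7345 5.1329] v=[-1.2186 -1.3907]
Step 8: x=[-0.4764 6.2384] v=[-8.4218 2.2109]
Max displacement = 5.4764

Answer: 5.4764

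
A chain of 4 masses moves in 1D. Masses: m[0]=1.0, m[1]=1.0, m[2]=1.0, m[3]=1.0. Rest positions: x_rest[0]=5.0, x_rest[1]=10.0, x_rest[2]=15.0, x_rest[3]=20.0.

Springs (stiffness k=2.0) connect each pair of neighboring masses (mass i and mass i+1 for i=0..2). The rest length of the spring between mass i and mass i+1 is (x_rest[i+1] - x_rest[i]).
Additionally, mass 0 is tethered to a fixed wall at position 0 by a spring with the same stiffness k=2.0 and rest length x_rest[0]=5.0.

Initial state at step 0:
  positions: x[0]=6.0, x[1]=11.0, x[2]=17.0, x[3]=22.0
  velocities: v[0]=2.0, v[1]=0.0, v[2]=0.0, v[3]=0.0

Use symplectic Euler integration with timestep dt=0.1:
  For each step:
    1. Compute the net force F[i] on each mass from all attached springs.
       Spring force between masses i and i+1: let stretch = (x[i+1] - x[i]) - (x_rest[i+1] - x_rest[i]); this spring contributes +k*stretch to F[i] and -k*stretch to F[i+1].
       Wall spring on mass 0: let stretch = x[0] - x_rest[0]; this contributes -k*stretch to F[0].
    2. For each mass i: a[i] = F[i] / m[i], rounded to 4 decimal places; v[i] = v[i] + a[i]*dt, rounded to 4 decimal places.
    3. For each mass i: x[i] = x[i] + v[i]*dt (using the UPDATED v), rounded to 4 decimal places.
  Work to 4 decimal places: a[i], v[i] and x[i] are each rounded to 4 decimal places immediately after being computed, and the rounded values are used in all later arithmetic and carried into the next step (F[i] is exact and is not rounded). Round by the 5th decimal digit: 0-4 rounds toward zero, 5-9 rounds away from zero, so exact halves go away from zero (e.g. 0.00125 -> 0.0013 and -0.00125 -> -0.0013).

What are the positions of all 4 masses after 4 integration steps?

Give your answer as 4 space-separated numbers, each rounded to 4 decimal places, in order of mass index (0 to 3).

Step 0: x=[6.0000 11.0000 17.0000 22.0000] v=[2.0000 0.0000 0.0000 0.0000]
Step 1: x=[6.1800 11.0200 16.9800 22.0000] v=[1.8000 0.2000 -0.2000 0.0000]
Step 2: x=[6.3332 11.0624 16.9412 21.9996] v=[1.5320 0.4240 -0.3880 -0.0040]
Step 3: x=[6.4543 11.1278 16.8860 21.9980] v=[1.2112 0.6539 -0.5521 -0.0157]
Step 4: x=[6.5398 11.2149 16.8179 21.9942] v=[0.8550 0.8708 -0.6813 -0.0381]

Answer: 6.5398 11.2149 16.8179 21.9942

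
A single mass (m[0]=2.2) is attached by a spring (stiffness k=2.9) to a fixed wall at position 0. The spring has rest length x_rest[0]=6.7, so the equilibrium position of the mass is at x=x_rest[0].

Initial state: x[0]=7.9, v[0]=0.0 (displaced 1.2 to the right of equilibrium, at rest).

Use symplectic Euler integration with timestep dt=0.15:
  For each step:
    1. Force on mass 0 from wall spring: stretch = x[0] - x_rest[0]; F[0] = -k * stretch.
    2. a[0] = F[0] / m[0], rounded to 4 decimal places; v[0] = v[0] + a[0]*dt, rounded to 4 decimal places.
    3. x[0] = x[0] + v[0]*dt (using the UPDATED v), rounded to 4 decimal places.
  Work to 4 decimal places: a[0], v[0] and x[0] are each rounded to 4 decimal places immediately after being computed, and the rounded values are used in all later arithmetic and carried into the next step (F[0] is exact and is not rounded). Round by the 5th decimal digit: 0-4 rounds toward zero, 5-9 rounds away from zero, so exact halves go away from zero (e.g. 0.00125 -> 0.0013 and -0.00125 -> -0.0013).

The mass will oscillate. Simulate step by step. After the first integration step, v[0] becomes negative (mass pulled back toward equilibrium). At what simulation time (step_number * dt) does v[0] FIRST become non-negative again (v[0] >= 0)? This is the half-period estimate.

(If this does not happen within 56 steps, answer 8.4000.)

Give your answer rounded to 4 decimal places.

Answer: 2.8500

Derivation:
Step 0: x=[7.9000] v=[0.0000]
Step 1: x=[7.8644] v=[-0.2373]
Step 2: x=[7.7943] v=[-0.4675]
Step 3: x=[7.6917] v=[-0.6839]
Step 4: x=[7.5597] v=[-0.8800]
Step 5: x=[7.4022] v=[-1.0500]
Step 6: x=[7.2239] v=[-1.1888]
Step 7: x=[7.0300] v=[-1.2924]
Step 8: x=[6.8263] v=[-1.3577]
Step 9: x=[6.6189] v=[-1.3827]
Step 10: x=[6.4139] v=[-1.3667]
Step 11: x=[6.2174] v=[-1.3101]
Step 12: x=[6.0352] v=[-1.2147]
Step 13: x=[5.8727] v=[-1.0833]
Step 14: x=[5.7347] v=[-0.9197]
Step 15: x=[5.6254] v=[-0.7288]
Step 16: x=[5.5480] v=[-0.5163]
Step 17: x=[5.5047] v=[-0.2885]
Step 18: x=[5.4969] v=[-0.0522]
Step 19: x=[5.5248] v=[0.1857]
First v>=0 after going negative at step 19, time=2.8500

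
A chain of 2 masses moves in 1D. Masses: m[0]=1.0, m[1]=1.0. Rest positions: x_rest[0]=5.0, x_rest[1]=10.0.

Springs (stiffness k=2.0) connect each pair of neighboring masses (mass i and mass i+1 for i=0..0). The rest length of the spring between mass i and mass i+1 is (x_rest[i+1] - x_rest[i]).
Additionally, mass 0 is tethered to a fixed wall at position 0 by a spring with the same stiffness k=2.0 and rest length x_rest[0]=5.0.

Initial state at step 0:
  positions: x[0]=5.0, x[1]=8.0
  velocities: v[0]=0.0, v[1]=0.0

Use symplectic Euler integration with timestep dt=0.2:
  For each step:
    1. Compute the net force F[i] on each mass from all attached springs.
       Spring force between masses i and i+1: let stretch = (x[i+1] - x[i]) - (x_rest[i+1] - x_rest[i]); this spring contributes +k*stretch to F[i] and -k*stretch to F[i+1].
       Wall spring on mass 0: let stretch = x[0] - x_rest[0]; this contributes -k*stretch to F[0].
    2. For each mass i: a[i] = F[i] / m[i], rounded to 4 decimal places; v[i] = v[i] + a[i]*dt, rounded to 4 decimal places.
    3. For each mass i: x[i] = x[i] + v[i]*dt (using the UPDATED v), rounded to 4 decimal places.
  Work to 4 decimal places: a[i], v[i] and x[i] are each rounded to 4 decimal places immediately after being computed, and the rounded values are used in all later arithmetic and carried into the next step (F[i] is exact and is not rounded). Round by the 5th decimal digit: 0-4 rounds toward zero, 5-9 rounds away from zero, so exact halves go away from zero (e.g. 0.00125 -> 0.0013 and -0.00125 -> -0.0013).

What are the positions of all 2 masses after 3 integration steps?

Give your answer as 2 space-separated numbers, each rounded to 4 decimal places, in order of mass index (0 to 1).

Step 0: x=[5.0000 8.0000] v=[0.0000 0.0000]
Step 1: x=[4.8400 8.1600] v=[-0.8000 0.8000]
Step 2: x=[4.5584 8.4544] v=[-1.4080 1.4720]
Step 3: x=[4.2238 8.8371] v=[-1.6730 1.9136]

Answer: 4.2238 8.8371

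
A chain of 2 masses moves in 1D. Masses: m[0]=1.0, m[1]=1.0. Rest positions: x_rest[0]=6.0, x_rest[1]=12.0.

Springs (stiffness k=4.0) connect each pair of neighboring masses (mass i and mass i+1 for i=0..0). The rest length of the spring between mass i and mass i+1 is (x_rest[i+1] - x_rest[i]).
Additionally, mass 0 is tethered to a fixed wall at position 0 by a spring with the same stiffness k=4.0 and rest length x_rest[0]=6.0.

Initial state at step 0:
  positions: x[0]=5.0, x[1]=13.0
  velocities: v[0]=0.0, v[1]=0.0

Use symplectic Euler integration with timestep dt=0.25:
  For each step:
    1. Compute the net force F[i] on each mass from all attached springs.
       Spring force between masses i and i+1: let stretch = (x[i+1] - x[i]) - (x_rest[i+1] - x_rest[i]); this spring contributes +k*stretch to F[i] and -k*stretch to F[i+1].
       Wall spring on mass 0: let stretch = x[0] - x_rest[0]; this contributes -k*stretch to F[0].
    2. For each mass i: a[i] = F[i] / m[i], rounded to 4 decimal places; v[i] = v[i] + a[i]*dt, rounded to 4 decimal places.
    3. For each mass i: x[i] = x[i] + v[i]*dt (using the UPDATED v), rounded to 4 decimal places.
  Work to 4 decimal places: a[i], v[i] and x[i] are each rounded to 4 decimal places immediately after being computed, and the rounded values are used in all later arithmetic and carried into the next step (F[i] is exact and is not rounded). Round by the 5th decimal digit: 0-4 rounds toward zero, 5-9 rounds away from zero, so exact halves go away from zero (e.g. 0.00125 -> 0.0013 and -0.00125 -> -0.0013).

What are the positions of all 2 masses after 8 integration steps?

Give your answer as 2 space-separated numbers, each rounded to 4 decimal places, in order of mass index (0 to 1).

Answer: 4.9533 12.3085

Derivation:
Step 0: x=[5.0000 13.0000] v=[0.0000 0.0000]
Step 1: x=[5.7500 12.5000] v=[3.0000 -2.0000]
Step 2: x=[6.7500 11.8125] v=[4.0000 -2.7500]
Step 3: x=[7.3281 11.3594] v=[2.3125 -1.8125]
Step 4: x=[7.0820 11.3985] v=[-0.9843 0.1562]
Step 5: x=[6.1446 11.8584] v=[-3.7498 1.8397]
Step 6: x=[5.0995 12.3899] v=[-4.1806 2.1259]
Step 7: x=[4.6021 12.5988] v=[-1.9897 0.8355]
Step 8: x=[4.9533 12.3085] v=[1.4049 -1.1612]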